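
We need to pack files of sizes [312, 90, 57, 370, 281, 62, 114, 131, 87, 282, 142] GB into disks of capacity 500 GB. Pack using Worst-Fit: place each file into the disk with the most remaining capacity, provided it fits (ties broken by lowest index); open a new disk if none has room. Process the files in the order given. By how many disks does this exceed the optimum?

Worst-Fit: [312,90,57] [370] [281,62,114] [131,87,282] [142] → 5 disks.
Total size 1928 GB; any packing needs at least ⌈1928/500⌉ = 4 disks.
An optimal packing achieves that bound: [370,114] [312,142] [282,131,87] [281,90,62,57] → 4 disks.
Excess: 5 − 4 = 1.

1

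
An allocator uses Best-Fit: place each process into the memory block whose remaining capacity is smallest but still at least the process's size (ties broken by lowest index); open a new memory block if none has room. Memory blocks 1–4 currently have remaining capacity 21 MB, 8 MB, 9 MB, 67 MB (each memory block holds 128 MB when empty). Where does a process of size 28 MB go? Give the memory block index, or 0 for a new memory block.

Memory blocks with room: memory block 4 (67 MB).
Tightest fit is memory block 4 with 67 MB free.

4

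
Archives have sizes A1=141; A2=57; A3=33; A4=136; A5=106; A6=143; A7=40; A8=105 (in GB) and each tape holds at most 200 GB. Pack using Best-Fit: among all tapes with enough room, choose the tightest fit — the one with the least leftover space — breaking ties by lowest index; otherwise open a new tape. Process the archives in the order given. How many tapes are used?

tape 1: place A1 (141 GB), 59 GB left
tape 1: place A2 (57 GB), 2 GB left
tape 2: place A3 (33 GB), 167 GB left
tape 2: place A4 (136 GB), 31 GB left
tape 3: place A5 (106 GB), 94 GB left
tape 4: place A6 (143 GB), 57 GB left
tape 4: place A7 (40 GB), 17 GB left
tape 5: place A8 (105 GB), 95 GB left

5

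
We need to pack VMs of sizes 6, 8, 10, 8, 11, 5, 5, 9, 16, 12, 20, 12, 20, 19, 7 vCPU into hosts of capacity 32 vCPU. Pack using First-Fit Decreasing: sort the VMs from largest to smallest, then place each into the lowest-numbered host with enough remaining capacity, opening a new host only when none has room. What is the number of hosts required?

Sorted descending: 20, 20, 19, 16, 12, 12, 11, 10, 9, 8, 8, 7, 6, 5, 5.
Put 20 vCPU in host 1; 12 vCPU remain.
Put 20 vCPU in host 2; 12 vCPU remain.
Put 19 vCPU in host 3; 13 vCPU remain.
Put 16 vCPU in host 4; 16 vCPU remain.
Put 12 vCPU in host 1; 0 vCPU remain.
Put 12 vCPU in host 2; 0 vCPU remain.
Put 11 vCPU in host 3; 2 vCPU remain.
Put 10 vCPU in host 4; 6 vCPU remain.
Put 9 vCPU in host 5; 23 vCPU remain.
Put 8 vCPU in host 5; 15 vCPU remain.
Put 8 vCPU in host 5; 7 vCPU remain.
Put 7 vCPU in host 5; 0 vCPU remain.
Put 6 vCPU in host 4; 0 vCPU remain.
Put 5 vCPU in host 6; 27 vCPU remain.
Put 5 vCPU in host 6; 22 vCPU remain.

6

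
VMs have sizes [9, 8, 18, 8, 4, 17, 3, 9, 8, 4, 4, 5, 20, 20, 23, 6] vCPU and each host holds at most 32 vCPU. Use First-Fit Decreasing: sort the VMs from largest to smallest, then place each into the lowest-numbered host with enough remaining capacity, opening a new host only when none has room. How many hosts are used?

6

Sorted descending: 23, 20, 20, 18, 17, 9, 9, 8, 8, 8, 6, 5, 4, 4, 4, 3.
Put 23 vCPU in host 1; 9 vCPU remain.
Put 20 vCPU in host 2; 12 vCPU remain.
Put 20 vCPU in host 3; 12 vCPU remain.
Put 18 vCPU in host 4; 14 vCPU remain.
Put 17 vCPU in host 5; 15 vCPU remain.
Put 9 vCPU in host 1; 0 vCPU remain.
Put 9 vCPU in host 2; 3 vCPU remain.
Put 8 vCPU in host 3; 4 vCPU remain.
Put 8 vCPU in host 4; 6 vCPU remain.
Put 8 vCPU in host 5; 7 vCPU remain.
Put 6 vCPU in host 4; 0 vCPU remain.
Put 5 vCPU in host 5; 2 vCPU remain.
Put 4 vCPU in host 3; 0 vCPU remain.
Put 4 vCPU in host 6; 28 vCPU remain.
Put 4 vCPU in host 6; 24 vCPU remain.
Put 3 vCPU in host 2; 0 vCPU remain.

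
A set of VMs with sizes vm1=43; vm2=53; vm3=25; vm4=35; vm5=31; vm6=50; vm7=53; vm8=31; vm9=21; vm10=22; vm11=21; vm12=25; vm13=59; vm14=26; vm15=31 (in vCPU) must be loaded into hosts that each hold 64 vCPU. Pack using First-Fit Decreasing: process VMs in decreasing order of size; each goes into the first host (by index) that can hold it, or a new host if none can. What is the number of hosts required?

10 hosts

Sorted descending: 59, 53, 53, 50, 43, 35, 31, 31, 31, 26, 25, 25, 22, 21, 21.
59 vCPU → host 1 (remaining 5 vCPU)
53 vCPU → host 2 (remaining 11 vCPU)
53 vCPU → host 3 (remaining 11 vCPU)
50 vCPU → host 4 (remaining 14 vCPU)
43 vCPU → host 5 (remaining 21 vCPU)
35 vCPU → host 6 (remaining 29 vCPU)
31 vCPU → host 7 (remaining 33 vCPU)
31 vCPU → host 7 (remaining 2 vCPU)
31 vCPU → host 8 (remaining 33 vCPU)
26 vCPU → host 6 (remaining 3 vCPU)
25 vCPU → host 8 (remaining 8 vCPU)
25 vCPU → host 9 (remaining 39 vCPU)
22 vCPU → host 9 (remaining 17 vCPU)
21 vCPU → host 5 (remaining 0 vCPU)
21 vCPU → host 10 (remaining 43 vCPU)
Final hosts: [59] [53] [53] [50] [43,21] [35,26] [31,31] [31,25] [25,22] [21].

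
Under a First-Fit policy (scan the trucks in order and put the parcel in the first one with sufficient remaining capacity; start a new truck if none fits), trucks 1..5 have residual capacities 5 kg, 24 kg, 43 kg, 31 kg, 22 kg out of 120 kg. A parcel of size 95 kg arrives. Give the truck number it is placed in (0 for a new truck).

No truck has ≥ 95 kg free, so a new truck is opened.

0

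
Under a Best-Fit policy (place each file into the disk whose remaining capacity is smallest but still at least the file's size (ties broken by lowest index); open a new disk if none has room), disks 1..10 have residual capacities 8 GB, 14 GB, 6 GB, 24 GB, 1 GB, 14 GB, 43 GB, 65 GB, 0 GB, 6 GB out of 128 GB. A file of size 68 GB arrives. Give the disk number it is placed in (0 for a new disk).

No disk has ≥ 68 GB free, so a new disk is opened.

0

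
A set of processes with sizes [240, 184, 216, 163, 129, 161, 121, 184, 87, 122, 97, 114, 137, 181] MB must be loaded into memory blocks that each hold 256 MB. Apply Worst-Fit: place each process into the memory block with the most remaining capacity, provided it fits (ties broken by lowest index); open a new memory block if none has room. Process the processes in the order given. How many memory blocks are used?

Put 240 MB in memory block 1; 16 MB remain.
Put 184 MB in memory block 2; 72 MB remain.
Put 216 MB in memory block 3; 40 MB remain.
Put 163 MB in memory block 4; 93 MB remain.
Put 129 MB in memory block 5; 127 MB remain.
Put 161 MB in memory block 6; 95 MB remain.
Put 121 MB in memory block 5; 6 MB remain.
Put 184 MB in memory block 7; 72 MB remain.
Put 87 MB in memory block 6; 8 MB remain.
Put 122 MB in memory block 8; 134 MB remain.
Put 97 MB in memory block 8; 37 MB remain.
Put 114 MB in memory block 9; 142 MB remain.
Put 137 MB in memory block 9; 5 MB remain.
Put 181 MB in memory block 10; 75 MB remain.

10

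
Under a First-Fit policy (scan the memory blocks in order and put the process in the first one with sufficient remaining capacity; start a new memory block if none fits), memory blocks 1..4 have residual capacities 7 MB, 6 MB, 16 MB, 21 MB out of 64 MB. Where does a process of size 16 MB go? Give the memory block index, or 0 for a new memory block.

3

Memory blocks with room: memory block 3 (16 MB), memory block 4 (21 MB).
The first with room is memory block 3.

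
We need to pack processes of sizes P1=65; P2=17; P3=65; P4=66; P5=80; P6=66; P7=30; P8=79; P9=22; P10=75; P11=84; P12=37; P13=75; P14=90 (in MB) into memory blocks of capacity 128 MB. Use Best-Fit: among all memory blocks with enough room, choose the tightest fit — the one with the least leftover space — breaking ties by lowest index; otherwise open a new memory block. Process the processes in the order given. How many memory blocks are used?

10

P1 (65 MB) → memory block 1 (remaining 63 MB)
P2 (17 MB) → memory block 1 (remaining 46 MB)
P3 (65 MB) → memory block 2 (remaining 63 MB)
P4 (66 MB) → memory block 3 (remaining 62 MB)
P5 (80 MB) → memory block 4 (remaining 48 MB)
P6 (66 MB) → memory block 5 (remaining 62 MB)
P7 (30 MB) → memory block 1 (remaining 16 MB)
P8 (79 MB) → memory block 6 (remaining 49 MB)
P9 (22 MB) → memory block 4 (remaining 26 MB)
P10 (75 MB) → memory block 7 (remaining 53 MB)
P11 (84 MB) → memory block 8 (remaining 44 MB)
P12 (37 MB) → memory block 8 (remaining 7 MB)
P13 (75 MB) → memory block 9 (remaining 53 MB)
P14 (90 MB) → memory block 10 (remaining 38 MB)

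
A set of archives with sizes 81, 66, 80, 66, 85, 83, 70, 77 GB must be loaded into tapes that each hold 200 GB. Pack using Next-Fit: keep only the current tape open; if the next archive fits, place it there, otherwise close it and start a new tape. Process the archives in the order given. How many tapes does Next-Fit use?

Put 81 GB in tape 1; 119 GB remain.
Put 66 GB in tape 1; 53 GB remain.
Put 80 GB in tape 2; 120 GB remain.
Put 66 GB in tape 2; 54 GB remain.
Put 85 GB in tape 3; 115 GB remain.
Put 83 GB in tape 3; 32 GB remain.
Put 70 GB in tape 4; 130 GB remain.
Put 77 GB in tape 4; 53 GB remain.
Final tapes: [81,66] [80,66] [85,83] [70,77].

4 tapes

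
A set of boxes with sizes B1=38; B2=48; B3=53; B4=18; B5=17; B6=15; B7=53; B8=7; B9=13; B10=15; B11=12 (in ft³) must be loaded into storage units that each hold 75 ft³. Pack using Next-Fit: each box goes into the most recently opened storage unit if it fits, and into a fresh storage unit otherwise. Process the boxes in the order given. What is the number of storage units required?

6

Put B1 (38 ft³) in storage unit 1; 37 ft³ remain.
Put B2 (48 ft³) in storage unit 2; 27 ft³ remain.
Put B3 (53 ft³) in storage unit 3; 22 ft³ remain.
Put B4 (18 ft³) in storage unit 3; 4 ft³ remain.
Put B5 (17 ft³) in storage unit 4; 58 ft³ remain.
Put B6 (15 ft³) in storage unit 4; 43 ft³ remain.
Put B7 (53 ft³) in storage unit 5; 22 ft³ remain.
Put B8 (7 ft³) in storage unit 5; 15 ft³ remain.
Put B9 (13 ft³) in storage unit 5; 2 ft³ remain.
Put B10 (15 ft³) in storage unit 6; 60 ft³ remain.
Put B11 (12 ft³) in storage unit 6; 48 ft³ remain.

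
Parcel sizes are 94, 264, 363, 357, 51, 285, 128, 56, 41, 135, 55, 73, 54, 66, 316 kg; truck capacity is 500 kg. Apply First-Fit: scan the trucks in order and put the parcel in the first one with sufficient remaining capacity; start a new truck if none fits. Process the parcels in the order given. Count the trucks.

5

Put 94 kg in truck 1; 406 kg remain.
Put 264 kg in truck 1; 142 kg remain.
Put 363 kg in truck 2; 137 kg remain.
Put 357 kg in truck 3; 143 kg remain.
Put 51 kg in truck 1; 91 kg remain.
Put 285 kg in truck 4; 215 kg remain.
Put 128 kg in truck 2; 9 kg remain.
Put 56 kg in truck 1; 35 kg remain.
Put 41 kg in truck 3; 102 kg remain.
Put 135 kg in truck 4; 80 kg remain.
Put 55 kg in truck 3; 47 kg remain.
Put 73 kg in truck 4; 7 kg remain.
Put 54 kg in truck 5; 446 kg remain.
Put 66 kg in truck 5; 380 kg remain.
Put 316 kg in truck 5; 64 kg remain.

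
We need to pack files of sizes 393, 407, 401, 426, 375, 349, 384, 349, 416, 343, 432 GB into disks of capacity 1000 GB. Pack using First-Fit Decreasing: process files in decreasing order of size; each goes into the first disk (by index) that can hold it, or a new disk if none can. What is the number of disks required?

6

Sorted descending: 432, 426, 416, 407, 401, 393, 384, 375, 349, 349, 343.
disk 1: place 432 GB, 568 GB left
disk 1: place 426 GB, 142 GB left
disk 2: place 416 GB, 584 GB left
disk 2: place 407 GB, 177 GB left
disk 3: place 401 GB, 599 GB left
disk 3: place 393 GB, 206 GB left
disk 4: place 384 GB, 616 GB left
disk 4: place 375 GB, 241 GB left
disk 5: place 349 GB, 651 GB left
disk 5: place 349 GB, 302 GB left
disk 6: place 343 GB, 657 GB left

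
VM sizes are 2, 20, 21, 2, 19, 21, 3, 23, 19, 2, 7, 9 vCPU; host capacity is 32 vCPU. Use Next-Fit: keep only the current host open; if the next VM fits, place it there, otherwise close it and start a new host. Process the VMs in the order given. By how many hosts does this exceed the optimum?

1

Next-Fit: [2,20] [21,2] [19] [21,3] [23] [19,2,7] [9] → 7 hosts.
6 VMs exceed 16 vCPU (half the capacity), and no two of those can share a host, so at least 6 hosts are needed.
An optimal packing achieves that bound: [23,9] [21,7,3] [21,2,2,2] [20] [19] [19] → 6 hosts.
Excess: 7 − 6 = 1.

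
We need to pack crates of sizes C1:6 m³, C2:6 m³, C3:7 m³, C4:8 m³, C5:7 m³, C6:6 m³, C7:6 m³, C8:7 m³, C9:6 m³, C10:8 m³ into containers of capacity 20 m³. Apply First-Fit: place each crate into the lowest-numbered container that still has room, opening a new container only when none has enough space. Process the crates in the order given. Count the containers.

container 1: place C1 (6 m³), 14 m³ left
container 1: place C2 (6 m³), 8 m³ left
container 1: place C3 (7 m³), 1 m³ left
container 2: place C4 (8 m³), 12 m³ left
container 2: place C5 (7 m³), 5 m³ left
container 3: place C6 (6 m³), 14 m³ left
container 3: place C7 (6 m³), 8 m³ left
container 3: place C8 (7 m³), 1 m³ left
container 4: place C9 (6 m³), 14 m³ left
container 4: place C10 (8 m³), 6 m³ left
Final containers: [6,6,7] [8,7] [6,6,7] [6,8].

4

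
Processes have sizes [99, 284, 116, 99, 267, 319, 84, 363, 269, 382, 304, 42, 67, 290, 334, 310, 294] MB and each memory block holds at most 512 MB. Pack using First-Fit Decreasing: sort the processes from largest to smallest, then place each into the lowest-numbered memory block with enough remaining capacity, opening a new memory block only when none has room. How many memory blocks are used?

Sorted descending: 382, 363, 334, 319, 310, 304, 294, 290, 284, 269, 267, 116, 99, 99, 84, 67, 42.
memory block 1: place 382 MB, 130 MB left
memory block 2: place 363 MB, 149 MB left
memory block 3: place 334 MB, 178 MB left
memory block 4: place 319 MB, 193 MB left
memory block 5: place 310 MB, 202 MB left
memory block 6: place 304 MB, 208 MB left
memory block 7: place 294 MB, 218 MB left
memory block 8: place 290 MB, 222 MB left
memory block 9: place 284 MB, 228 MB left
memory block 10: place 269 MB, 243 MB left
memory block 11: place 267 MB, 245 MB left
memory block 1: place 116 MB, 14 MB left
memory block 2: place 99 MB, 50 MB left
memory block 3: place 99 MB, 79 MB left
memory block 4: place 84 MB, 109 MB left
memory block 3: place 67 MB, 12 MB left
memory block 2: place 42 MB, 8 MB left
Final memory blocks: [382,116] [363,99,42] [334,99,67] [319,84] [310] [304] [294] [290] [284] [269] [267].

11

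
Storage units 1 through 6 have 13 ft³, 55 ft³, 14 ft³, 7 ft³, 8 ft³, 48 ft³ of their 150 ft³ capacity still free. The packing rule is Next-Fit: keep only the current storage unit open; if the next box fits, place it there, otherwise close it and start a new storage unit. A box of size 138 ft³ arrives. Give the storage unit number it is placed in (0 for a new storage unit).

Next-Fit only looks at storage unit 6, which has 48 ft³ free.
138 ft³ does not fit, so a new storage unit is opened.

0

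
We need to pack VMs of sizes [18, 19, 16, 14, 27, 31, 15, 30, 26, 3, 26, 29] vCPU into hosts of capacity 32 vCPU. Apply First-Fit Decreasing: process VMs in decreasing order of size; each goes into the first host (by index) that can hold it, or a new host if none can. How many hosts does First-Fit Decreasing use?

Sorted descending: 31, 30, 29, 27, 26, 26, 19, 18, 16, 15, 14, 3.
host 1: place 31 vCPU, 1 vCPU left
host 2: place 30 vCPU, 2 vCPU left
host 3: place 29 vCPU, 3 vCPU left
host 4: place 27 vCPU, 5 vCPU left
host 5: place 26 vCPU, 6 vCPU left
host 6: place 26 vCPU, 6 vCPU left
host 7: place 19 vCPU, 13 vCPU left
host 8: place 18 vCPU, 14 vCPU left
host 9: place 16 vCPU, 16 vCPU left
host 9: place 15 vCPU, 1 vCPU left
host 8: place 14 vCPU, 0 vCPU left
host 3: place 3 vCPU, 0 vCPU left

9 hosts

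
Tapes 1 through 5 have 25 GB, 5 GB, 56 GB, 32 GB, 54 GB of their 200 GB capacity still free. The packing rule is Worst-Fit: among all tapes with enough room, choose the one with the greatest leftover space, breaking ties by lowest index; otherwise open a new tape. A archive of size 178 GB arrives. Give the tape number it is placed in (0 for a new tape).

No tape has ≥ 178 GB free, so a new tape is opened.

0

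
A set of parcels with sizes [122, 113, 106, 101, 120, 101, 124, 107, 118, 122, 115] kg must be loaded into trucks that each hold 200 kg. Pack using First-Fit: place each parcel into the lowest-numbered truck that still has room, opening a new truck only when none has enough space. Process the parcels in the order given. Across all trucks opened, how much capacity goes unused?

Put 122 kg in truck 1; 78 kg remain.
Put 113 kg in truck 2; 87 kg remain.
Put 106 kg in truck 3; 94 kg remain.
Put 101 kg in truck 4; 99 kg remain.
Put 120 kg in truck 5; 80 kg remain.
Put 101 kg in truck 6; 99 kg remain.
Put 124 kg in truck 7; 76 kg remain.
Put 107 kg in truck 8; 93 kg remain.
Put 118 kg in truck 9; 82 kg remain.
Put 122 kg in truck 10; 78 kg remain.
Put 115 kg in truck 11; 85 kg remain.
11 trucks × 200 kg = 2200 kg; used 1249 kg; unused 951 kg.

951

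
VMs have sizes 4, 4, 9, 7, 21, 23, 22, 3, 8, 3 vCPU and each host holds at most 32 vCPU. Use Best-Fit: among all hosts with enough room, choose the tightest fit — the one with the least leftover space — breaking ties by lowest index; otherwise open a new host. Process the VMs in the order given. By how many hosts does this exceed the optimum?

0

Best-Fit: [4,4,9,7,3,3] [21] [23,8] [22] → 4 hosts.
Total size 104 vCPU; any packing needs at least ⌈104/32⌉ = 4 hosts.
So 4 is already optimal.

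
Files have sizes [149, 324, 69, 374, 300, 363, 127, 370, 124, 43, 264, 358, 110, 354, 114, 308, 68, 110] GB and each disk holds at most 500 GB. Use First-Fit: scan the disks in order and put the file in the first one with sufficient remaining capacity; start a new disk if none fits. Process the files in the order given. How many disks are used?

149 GB → disk 1 (remaining 351 GB)
324 GB → disk 1 (remaining 27 GB)
69 GB → disk 2 (remaining 431 GB)
374 GB → disk 2 (remaining 57 GB)
300 GB → disk 3 (remaining 200 GB)
363 GB → disk 4 (remaining 137 GB)
127 GB → disk 3 (remaining 73 GB)
370 GB → disk 5 (remaining 130 GB)
124 GB → disk 4 (remaining 13 GB)
43 GB → disk 2 (remaining 14 GB)
264 GB → disk 6 (remaining 236 GB)
358 GB → disk 7 (remaining 142 GB)
110 GB → disk 5 (remaining 20 GB)
354 GB → disk 8 (remaining 146 GB)
114 GB → disk 6 (remaining 122 GB)
308 GB → disk 9 (remaining 192 GB)
68 GB → disk 3 (remaining 5 GB)
110 GB → disk 6 (remaining 12 GB)

9 disks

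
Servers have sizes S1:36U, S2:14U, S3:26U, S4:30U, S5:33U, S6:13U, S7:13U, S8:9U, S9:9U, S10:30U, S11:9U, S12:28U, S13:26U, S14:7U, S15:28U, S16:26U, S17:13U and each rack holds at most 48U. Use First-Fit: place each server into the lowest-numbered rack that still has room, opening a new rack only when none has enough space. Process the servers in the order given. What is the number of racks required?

S1 (36U) → rack 1 (remaining 12U)
S2 (14U) → rack 2 (remaining 34U)
S3 (26U) → rack 2 (remaining 8U)
S4 (30U) → rack 3 (remaining 18U)
S5 (33U) → rack 4 (remaining 15U)
S6 (13U) → rack 3 (remaining 5U)
S7 (13U) → rack 4 (remaining 2U)
S8 (9U) → rack 1 (remaining 3U)
S9 (9U) → rack 5 (remaining 39U)
S10 (30U) → rack 5 (remaining 9U)
S11 (9U) → rack 5 (remaining 0U)
S12 (28U) → rack 6 (remaining 20U)
S13 (26U) → rack 7 (remaining 22U)
S14 (7U) → rack 2 (remaining 1U)
S15 (28U) → rack 8 (remaining 20U)
S16 (26U) → rack 9 (remaining 22U)
S17 (13U) → rack 6 (remaining 7U)
Final racks: [36,9] [14,26,7] [30,13] [33,13] [9,30,9] [28,13] [26] [28] [26].

9 racks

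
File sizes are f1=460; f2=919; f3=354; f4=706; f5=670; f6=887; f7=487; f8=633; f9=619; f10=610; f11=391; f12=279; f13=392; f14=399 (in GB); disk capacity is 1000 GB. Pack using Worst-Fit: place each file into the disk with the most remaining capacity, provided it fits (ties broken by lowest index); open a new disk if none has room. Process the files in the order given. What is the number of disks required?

Put f1 (460 GB) in disk 1; 540 GB remain.
Put f2 (919 GB) in disk 2; 81 GB remain.
Put f3 (354 GB) in disk 1; 186 GB remain.
Put f4 (706 GB) in disk 3; 294 GB remain.
Put f5 (670 GB) in disk 4; 330 GB remain.
Put f6 (887 GB) in disk 5; 113 GB remain.
Put f7 (487 GB) in disk 6; 513 GB remain.
Put f8 (633 GB) in disk 7; 367 GB remain.
Put f9 (619 GB) in disk 8; 381 GB remain.
Put f10 (610 GB) in disk 9; 390 GB remain.
Put f11 (391 GB) in disk 6; 122 GB remain.
Put f12 (279 GB) in disk 9; 111 GB remain.
Put f13 (392 GB) in disk 10; 608 GB remain.
Put f14 (399 GB) in disk 10; 209 GB remain.
Final disks: [460,354] [919] [706] [670] [887] [487,391] [633] [619] [610,279] [392,399].

10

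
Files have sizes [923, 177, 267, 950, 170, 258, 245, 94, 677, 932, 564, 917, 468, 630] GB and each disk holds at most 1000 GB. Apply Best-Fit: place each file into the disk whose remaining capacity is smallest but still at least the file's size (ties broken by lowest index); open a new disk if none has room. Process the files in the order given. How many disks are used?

disk 1: place 923 GB, 77 GB left
disk 2: place 177 GB, 823 GB left
disk 2: place 267 GB, 556 GB left
disk 3: place 950 GB, 50 GB left
disk 2: place 170 GB, 386 GB left
disk 2: place 258 GB, 128 GB left
disk 4: place 245 GB, 755 GB left
disk 2: place 94 GB, 34 GB left
disk 4: place 677 GB, 78 GB left
disk 5: place 932 GB, 68 GB left
disk 6: place 564 GB, 436 GB left
disk 7: place 917 GB, 83 GB left
disk 8: place 468 GB, 532 GB left
disk 9: place 630 GB, 370 GB left
Final disks: [923] [177,267,170,258,94] [950] [245,677] [932] [564] [917] [468] [630].

9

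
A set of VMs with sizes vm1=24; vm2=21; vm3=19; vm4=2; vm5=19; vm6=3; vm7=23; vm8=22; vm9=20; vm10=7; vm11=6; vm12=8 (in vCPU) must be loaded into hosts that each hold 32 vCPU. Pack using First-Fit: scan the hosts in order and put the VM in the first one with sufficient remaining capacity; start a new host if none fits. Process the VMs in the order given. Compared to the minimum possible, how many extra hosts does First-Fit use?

0

First-Fit: [24,2,3] [21,7] [19,6] [19,8] [23] [22] [20] → 7 hosts.
7 VMs exceed 16 vCPU (half the capacity), and no two of those can share a host, so at least 7 hosts are needed.
So 7 is already optimal.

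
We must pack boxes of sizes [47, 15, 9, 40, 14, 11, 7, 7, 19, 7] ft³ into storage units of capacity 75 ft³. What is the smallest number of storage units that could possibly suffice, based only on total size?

3

Total size = 47 + 15 + 9 + 40 + 14 + 11 + 7 + 7 + 19 + 7 = 176 ft³.
⌈176 / 75⌉ = 3.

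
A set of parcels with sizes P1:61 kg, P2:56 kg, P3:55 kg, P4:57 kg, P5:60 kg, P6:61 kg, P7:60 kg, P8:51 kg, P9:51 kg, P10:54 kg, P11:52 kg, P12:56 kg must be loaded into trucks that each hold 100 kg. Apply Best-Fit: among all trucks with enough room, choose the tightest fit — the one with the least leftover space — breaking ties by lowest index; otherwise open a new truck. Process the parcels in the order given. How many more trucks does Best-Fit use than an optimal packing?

Best-Fit: [61] [56] [55] [57] [60] [61] [60] [51] [51] [54] [52] [56] → 12 trucks.
12 parcels exceed 50 kg (half the capacity), and no two of those can share a truck, so at least 12 trucks are needed.
So 12 is already optimal.

0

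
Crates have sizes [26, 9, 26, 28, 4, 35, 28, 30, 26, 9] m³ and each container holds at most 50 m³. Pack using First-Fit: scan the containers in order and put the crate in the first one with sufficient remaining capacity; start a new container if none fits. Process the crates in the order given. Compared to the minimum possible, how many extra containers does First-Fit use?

First-Fit: [26,9,4,9] [26] [28] [35] [28] [30] [26] → 7 containers.
7 crates exceed 25 m³ (half the capacity), and no two of those can share a container, so at least 7 containers are needed.
So 7 is already optimal.

0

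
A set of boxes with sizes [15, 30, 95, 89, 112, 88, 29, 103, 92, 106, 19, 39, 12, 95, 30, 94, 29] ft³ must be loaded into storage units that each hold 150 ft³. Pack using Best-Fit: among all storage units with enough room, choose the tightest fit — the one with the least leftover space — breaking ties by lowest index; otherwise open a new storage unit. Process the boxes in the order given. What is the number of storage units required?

15 ft³ → storage unit 1 (remaining 135 ft³)
30 ft³ → storage unit 1 (remaining 105 ft³)
95 ft³ → storage unit 1 (remaining 10 ft³)
89 ft³ → storage unit 2 (remaining 61 ft³)
112 ft³ → storage unit 3 (remaining 38 ft³)
88 ft³ → storage unit 4 (remaining 62 ft³)
29 ft³ → storage unit 3 (remaining 9 ft³)
103 ft³ → storage unit 5 (remaining 47 ft³)
92 ft³ → storage unit 6 (remaining 58 ft³)
106 ft³ → storage unit 7 (remaining 44 ft³)
19 ft³ → storage unit 7 (remaining 25 ft³)
39 ft³ → storage unit 5 (remaining 8 ft³)
12 ft³ → storage unit 7 (remaining 13 ft³)
95 ft³ → storage unit 8 (remaining 55 ft³)
30 ft³ → storage unit 8 (remaining 25 ft³)
94 ft³ → storage unit 9 (remaining 56 ft³)
29 ft³ → storage unit 9 (remaining 27 ft³)

9 storage units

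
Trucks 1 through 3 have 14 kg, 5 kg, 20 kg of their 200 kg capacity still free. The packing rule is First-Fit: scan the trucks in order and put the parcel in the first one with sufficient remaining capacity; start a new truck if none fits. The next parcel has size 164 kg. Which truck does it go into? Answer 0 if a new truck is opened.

No truck has ≥ 164 kg free, so a new truck is opened.

0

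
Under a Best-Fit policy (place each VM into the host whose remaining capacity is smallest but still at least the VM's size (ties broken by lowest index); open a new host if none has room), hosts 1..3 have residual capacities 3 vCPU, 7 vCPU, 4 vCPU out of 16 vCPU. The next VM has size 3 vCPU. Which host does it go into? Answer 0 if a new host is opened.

1

Hosts with room: host 1 (3 vCPU), host 2 (7 vCPU), host 3 (4 vCPU).
Tightest fit is host 1 with 3 vCPU free.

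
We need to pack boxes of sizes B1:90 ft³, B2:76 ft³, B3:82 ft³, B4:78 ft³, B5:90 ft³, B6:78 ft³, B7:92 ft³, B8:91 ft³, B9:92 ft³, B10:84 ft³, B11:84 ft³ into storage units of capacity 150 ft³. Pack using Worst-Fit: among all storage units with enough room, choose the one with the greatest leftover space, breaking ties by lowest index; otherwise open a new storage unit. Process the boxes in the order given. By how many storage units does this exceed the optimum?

0

Worst-Fit: [90] [76] [82] [78] [90] [78] [92] [91] [92] [84] [84] → 11 storage units.
11 boxes exceed 75 ft³ (half the capacity), and no two of those can share a storage unit, so at least 11 storage units are needed.
So 11 is already optimal.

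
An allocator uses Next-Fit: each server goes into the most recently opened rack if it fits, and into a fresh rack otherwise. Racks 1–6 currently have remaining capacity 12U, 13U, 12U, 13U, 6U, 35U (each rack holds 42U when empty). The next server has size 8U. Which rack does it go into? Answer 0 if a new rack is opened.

6

Next-Fit only looks at rack 6, which has 35U free.
8U fits there.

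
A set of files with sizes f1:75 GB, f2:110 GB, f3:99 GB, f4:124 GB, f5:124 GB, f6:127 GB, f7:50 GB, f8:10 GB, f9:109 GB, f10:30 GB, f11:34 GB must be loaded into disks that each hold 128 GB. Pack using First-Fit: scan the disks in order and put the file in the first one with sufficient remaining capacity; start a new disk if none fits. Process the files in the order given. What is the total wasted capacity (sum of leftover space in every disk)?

Put f1 (75 GB) in disk 1; 53 GB remain.
Put f2 (110 GB) in disk 2; 18 GB remain.
Put f3 (99 GB) in disk 3; 29 GB remain.
Put f4 (124 GB) in disk 4; 4 GB remain.
Put f5 (124 GB) in disk 5; 4 GB remain.
Put f6 (127 GB) in disk 6; 1 GB remain.
Put f7 (50 GB) in disk 1; 3 GB remain.
Put f8 (10 GB) in disk 2; 8 GB remain.
Put f9 (109 GB) in disk 7; 19 GB remain.
Put f10 (30 GB) in disk 8; 98 GB remain.
Put f11 (34 GB) in disk 8; 64 GB remain.
8 disks × 128 GB = 1024 GB; used 892 GB; unused 132 GB.

132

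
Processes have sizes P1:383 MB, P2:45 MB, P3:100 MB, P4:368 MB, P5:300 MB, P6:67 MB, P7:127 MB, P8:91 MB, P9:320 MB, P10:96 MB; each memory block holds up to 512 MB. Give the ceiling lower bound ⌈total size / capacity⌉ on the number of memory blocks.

Total size = 383 + 45 + 100 + 368 + 300 + 67 + 127 + 91 + 320 + 96 = 1897 MB.
⌈1897 / 512⌉ = 4.

4 memory blocks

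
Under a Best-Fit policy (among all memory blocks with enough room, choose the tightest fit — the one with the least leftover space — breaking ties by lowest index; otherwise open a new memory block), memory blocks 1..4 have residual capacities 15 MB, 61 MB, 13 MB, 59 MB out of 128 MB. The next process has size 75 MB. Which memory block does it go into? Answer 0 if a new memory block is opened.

0

No memory block has ≥ 75 MB free, so a new memory block is opened.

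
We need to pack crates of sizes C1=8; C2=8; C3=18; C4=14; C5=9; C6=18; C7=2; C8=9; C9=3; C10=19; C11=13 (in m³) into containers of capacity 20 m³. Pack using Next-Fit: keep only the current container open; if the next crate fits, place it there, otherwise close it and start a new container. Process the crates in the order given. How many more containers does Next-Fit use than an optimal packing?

Next-Fit: [8,8] [18] [14] [9] [18,2] [9,3] [19] [13] → 8 containers.
Total size 121 m³; any packing needs at least ⌈121/20⌉ = 7 containers.
An optimal packing achieves that bound: [19] [18,2] [18] [14,3] [13] [9,9] [8,8] → 7 containers.
Excess: 8 − 7 = 1.

1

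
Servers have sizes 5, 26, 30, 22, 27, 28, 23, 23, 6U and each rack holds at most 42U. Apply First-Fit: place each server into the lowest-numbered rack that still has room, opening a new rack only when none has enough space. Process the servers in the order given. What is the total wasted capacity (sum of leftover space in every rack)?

5U → rack 1 (remaining 37U)
26U → rack 1 (remaining 11U)
30U → rack 2 (remaining 12U)
22U → rack 3 (remaining 20U)
27U → rack 4 (remaining 15U)
28U → rack 5 (remaining 14U)
23U → rack 6 (remaining 19U)
23U → rack 7 (remaining 19U)
6U → rack 1 (remaining 5U)
7 racks × 42U = 294U; used 190U; unused 104U.

104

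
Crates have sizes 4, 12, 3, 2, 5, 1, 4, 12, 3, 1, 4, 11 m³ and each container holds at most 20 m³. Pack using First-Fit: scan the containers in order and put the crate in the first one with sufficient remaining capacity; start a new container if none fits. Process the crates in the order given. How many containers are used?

container 1: place 4 m³, 16 m³ left
container 1: place 12 m³, 4 m³ left
container 1: place 3 m³, 1 m³ left
container 2: place 2 m³, 18 m³ left
container 2: place 5 m³, 13 m³ left
container 1: place 1 m³, 0 m³ left
container 2: place 4 m³, 9 m³ left
container 3: place 12 m³, 8 m³ left
container 2: place 3 m³, 6 m³ left
container 2: place 1 m³, 5 m³ left
container 2: place 4 m³, 1 m³ left
container 4: place 11 m³, 9 m³ left

4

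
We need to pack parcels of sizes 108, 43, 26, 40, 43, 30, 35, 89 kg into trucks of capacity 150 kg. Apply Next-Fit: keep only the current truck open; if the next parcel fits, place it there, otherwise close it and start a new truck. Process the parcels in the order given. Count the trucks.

Put 108 kg in truck 1; 42 kg remain.
Put 43 kg in truck 2; 107 kg remain.
Put 26 kg in truck 2; 81 kg remain.
Put 40 kg in truck 2; 41 kg remain.
Put 43 kg in truck 3; 107 kg remain.
Put 30 kg in truck 3; 77 kg remain.
Put 35 kg in truck 3; 42 kg remain.
Put 89 kg in truck 4; 61 kg remain.
Final trucks: [108] [43,26,40] [43,30,35] [89].

4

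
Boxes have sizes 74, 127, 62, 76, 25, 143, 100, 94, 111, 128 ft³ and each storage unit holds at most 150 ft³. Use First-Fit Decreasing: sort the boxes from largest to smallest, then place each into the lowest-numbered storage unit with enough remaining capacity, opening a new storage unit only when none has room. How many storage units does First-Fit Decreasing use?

8

Sorted descending: 143, 128, 127, 111, 100, 94, 76, 74, 62, 25.
143 ft³ → storage unit 1 (remaining 7 ft³)
128 ft³ → storage unit 2 (remaining 22 ft³)
127 ft³ → storage unit 3 (remaining 23 ft³)
111 ft³ → storage unit 4 (remaining 39 ft³)
100 ft³ → storage unit 5 (remaining 50 ft³)
94 ft³ → storage unit 6 (remaining 56 ft³)
76 ft³ → storage unit 7 (remaining 74 ft³)
74 ft³ → storage unit 7 (remaining 0 ft³)
62 ft³ → storage unit 8 (remaining 88 ft³)
25 ft³ → storage unit 4 (remaining 14 ft³)
Final storage units: [143] [128] [127] [111,25] [100] [94] [76,74] [62].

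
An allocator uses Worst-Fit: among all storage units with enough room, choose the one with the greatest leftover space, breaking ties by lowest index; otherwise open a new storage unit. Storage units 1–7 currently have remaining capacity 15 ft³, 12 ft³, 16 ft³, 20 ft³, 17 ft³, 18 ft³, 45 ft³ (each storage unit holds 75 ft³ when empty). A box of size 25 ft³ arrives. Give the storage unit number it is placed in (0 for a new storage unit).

Storage units with room: storage unit 7 (45 ft³).
Most room is storage unit 7 with 45 ft³ free.

7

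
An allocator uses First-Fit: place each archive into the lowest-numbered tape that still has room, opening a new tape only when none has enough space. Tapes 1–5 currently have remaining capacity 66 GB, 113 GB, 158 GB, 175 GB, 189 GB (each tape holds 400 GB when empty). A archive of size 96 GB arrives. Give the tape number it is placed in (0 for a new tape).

Tapes with room: tape 2 (113 GB), tape 3 (158 GB), tape 4 (175 GB), tape 5 (189 GB).
The first with room is tape 2.

2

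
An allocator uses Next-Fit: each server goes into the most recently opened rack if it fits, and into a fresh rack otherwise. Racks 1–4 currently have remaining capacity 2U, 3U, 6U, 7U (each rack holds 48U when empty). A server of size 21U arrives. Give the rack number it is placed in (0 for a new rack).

0

Next-Fit only looks at rack 4, which has 7U free.
21U does not fit, so a new rack is opened.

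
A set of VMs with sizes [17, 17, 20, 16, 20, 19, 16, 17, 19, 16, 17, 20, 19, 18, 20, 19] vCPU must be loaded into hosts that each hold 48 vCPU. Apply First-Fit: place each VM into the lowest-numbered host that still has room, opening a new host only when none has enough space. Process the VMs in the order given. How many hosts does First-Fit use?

8

Put 17 vCPU in host 1; 31 vCPU remain.
Put 17 vCPU in host 1; 14 vCPU remain.
Put 20 vCPU in host 2; 28 vCPU remain.
Put 16 vCPU in host 2; 12 vCPU remain.
Put 20 vCPU in host 3; 28 vCPU remain.
Put 19 vCPU in host 3; 9 vCPU remain.
Put 16 vCPU in host 4; 32 vCPU remain.
Put 17 vCPU in host 4; 15 vCPU remain.
Put 19 vCPU in host 5; 29 vCPU remain.
Put 16 vCPU in host 5; 13 vCPU remain.
Put 17 vCPU in host 6; 31 vCPU remain.
Put 20 vCPU in host 6; 11 vCPU remain.
Put 19 vCPU in host 7; 29 vCPU remain.
Put 18 vCPU in host 7; 11 vCPU remain.
Put 20 vCPU in host 8; 28 vCPU remain.
Put 19 vCPU in host 8; 9 vCPU remain.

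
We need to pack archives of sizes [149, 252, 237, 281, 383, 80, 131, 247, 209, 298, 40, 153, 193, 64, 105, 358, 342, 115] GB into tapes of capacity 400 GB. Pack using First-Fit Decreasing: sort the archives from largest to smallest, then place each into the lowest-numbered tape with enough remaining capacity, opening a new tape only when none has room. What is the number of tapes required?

10

Sorted descending: 383, 358, 342, 298, 281, 252, 247, 237, 209, 193, 153, 149, 131, 115, 105, 80, 64, 40.
Put 383 GB in tape 1; 17 GB remain.
Put 358 GB in tape 2; 42 GB remain.
Put 342 GB in tape 3; 58 GB remain.
Put 298 GB in tape 4; 102 GB remain.
Put 281 GB in tape 5; 119 GB remain.
Put 252 GB in tape 6; 148 GB remain.
Put 247 GB in tape 7; 153 GB remain.
Put 237 GB in tape 8; 163 GB remain.
Put 209 GB in tape 9; 191 GB remain.
Put 193 GB in tape 10; 207 GB remain.
Put 153 GB in tape 7; 0 GB remain.
Put 149 GB in tape 8; 14 GB remain.
Put 131 GB in tape 6; 17 GB remain.
Put 115 GB in tape 5; 4 GB remain.
Put 105 GB in tape 9; 86 GB remain.
Put 80 GB in tape 4; 22 GB remain.
Put 64 GB in tape 9; 22 GB remain.
Put 40 GB in tape 2; 2 GB remain.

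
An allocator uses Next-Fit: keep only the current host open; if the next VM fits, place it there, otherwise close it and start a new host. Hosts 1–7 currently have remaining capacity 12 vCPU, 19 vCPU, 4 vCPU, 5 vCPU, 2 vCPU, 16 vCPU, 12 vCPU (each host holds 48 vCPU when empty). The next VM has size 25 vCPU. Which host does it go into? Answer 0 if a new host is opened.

Next-Fit only looks at host 7, which has 12 vCPU free.
25 vCPU does not fit, so a new host is opened.

0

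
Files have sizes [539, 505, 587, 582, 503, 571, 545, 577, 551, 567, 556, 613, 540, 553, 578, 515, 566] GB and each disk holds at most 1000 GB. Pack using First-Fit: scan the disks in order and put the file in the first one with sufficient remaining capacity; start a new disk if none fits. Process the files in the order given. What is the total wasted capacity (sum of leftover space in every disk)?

7552

539 GB → disk 1 (remaining 461 GB)
505 GB → disk 2 (remaining 495 GB)
587 GB → disk 3 (remaining 413 GB)
582 GB → disk 4 (remaining 418 GB)
503 GB → disk 5 (remaining 497 GB)
571 GB → disk 6 (remaining 429 GB)
545 GB → disk 7 (remaining 455 GB)
577 GB → disk 8 (remaining 423 GB)
551 GB → disk 9 (remaining 449 GB)
567 GB → disk 10 (remaining 433 GB)
556 GB → disk 11 (remaining 444 GB)
613 GB → disk 12 (remaining 387 GB)
540 GB → disk 13 (remaining 460 GB)
553 GB → disk 14 (remaining 447 GB)
578 GB → disk 15 (remaining 422 GB)
515 GB → disk 16 (remaining 485 GB)
566 GB → disk 17 (remaining 434 GB)
17 disks × 1000 GB = 17000 GB; used 9448 GB; unused 7552 GB.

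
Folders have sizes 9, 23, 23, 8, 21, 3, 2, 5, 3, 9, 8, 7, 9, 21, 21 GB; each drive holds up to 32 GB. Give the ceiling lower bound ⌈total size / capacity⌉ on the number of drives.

6 drives

Total size = 9 + 23 + 23 + 8 + 21 + 3 + 2 + 5 + 3 + 9 + 8 + 7 + 9 + 21 + 21 = 172 GB.
⌈172 / 32⌉ = 6.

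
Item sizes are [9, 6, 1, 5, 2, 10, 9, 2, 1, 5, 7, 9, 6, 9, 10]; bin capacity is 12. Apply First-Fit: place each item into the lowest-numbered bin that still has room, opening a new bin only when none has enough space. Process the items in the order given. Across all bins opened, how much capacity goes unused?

9 → bin 1 (remaining 3)
6 → bin 2 (remaining 6)
1 → bin 1 (remaining 2)
5 → bin 2 (remaining 1)
2 → bin 1 (remaining 0)
10 → bin 3 (remaining 2)
9 → bin 4 (remaining 3)
2 → bin 3 (remaining 0)
1 → bin 2 (remaining 0)
5 → bin 5 (remaining 7)
7 → bin 5 (remaining 0)
9 → bin 6 (remaining 3)
6 → bin 7 (remaining 6)
9 → bin 8 (remaining 3)
10 → bin 9 (remaining 2)
9 bins × 12 = 108; used 91; unused 17.

17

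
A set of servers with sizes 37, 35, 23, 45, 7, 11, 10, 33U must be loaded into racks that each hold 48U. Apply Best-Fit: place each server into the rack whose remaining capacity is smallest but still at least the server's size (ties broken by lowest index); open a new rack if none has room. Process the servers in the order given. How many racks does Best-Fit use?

37U → rack 1 (remaining 11U)
35U → rack 2 (remaining 13U)
23U → rack 3 (remaining 25U)
45U → rack 4 (remaining 3U)
7U → rack 1 (remaining 4U)
11U → rack 2 (remaining 2U)
10U → rack 3 (remaining 15U)
33U → rack 5 (remaining 15U)
Final racks: [37,7] [35,11] [23,10] [45] [33].

5 racks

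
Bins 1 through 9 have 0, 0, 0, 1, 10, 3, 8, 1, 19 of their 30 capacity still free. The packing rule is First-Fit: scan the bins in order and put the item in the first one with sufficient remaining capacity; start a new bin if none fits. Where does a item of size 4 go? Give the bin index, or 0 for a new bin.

5

Bins with room: bin 5 (10), bin 7 (8), bin 9 (19).
The first with room is bin 5.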